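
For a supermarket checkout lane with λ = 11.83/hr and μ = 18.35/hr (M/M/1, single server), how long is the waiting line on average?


ρ = 11.83/18.35 = 0.6447
Lq = ρ²/(1−ρ) = 0.4156/0.3553 = 1.1697

Final: 1.1697


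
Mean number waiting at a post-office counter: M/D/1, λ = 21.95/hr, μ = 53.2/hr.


ρ = 21.95/53.2 = 0.4126
M/D/1: Lq = ρ²/(2(1−ρ)) = 0.1702/(2·0.5874) = 0.14490

Final: 0.14490


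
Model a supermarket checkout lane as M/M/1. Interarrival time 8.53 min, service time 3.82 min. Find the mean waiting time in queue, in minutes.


λ = 60/8.53 = 7.0340 /hr
μ = 60/3.82 = 15.7068 /hr
ρ = λ/μ = 7.0340/15.7068 = 0.4478
Wq = ρ/(μ−λ) = 0.4478/(15.7068−7.0340) = 0.05164 hr
In minutes: 0.05164·60 = 3.098 min

Final: 3.098 min


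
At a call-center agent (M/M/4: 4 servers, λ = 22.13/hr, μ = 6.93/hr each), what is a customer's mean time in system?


a = 3.1934; ρ = 0.7983; P₀ = 0.027620
Lq = P₀·a^c·ρ/(c!(1−ρ)²) = 2.34938
Wq = Lq/λ = 2.34938/22.13 = 0.10616 hr
W = Wq + 1/μ = 0.10616 + 0.14430 = 0.25046 hr

Final: 0.25046 hr


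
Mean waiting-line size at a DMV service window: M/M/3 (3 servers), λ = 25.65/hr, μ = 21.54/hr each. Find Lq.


a = λ/μ = 1.1908; ρ = a/3 = 0.3969
P₀ = 0.297045
Lq = P₀·a^c·ρ / (c!·(1−ρ)²) = 0.297045·1.68859·0.3969/(6·0.36369)
= 0.09124

Final: 0.09124


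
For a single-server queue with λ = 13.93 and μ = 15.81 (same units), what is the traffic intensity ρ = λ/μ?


ρ = λ/μ = 13.93/15.81 = 0.8811

Final: 0.8811


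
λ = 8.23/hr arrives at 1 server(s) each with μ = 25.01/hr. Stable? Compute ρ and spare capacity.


Total capacity cμ = 1·25.01 = 25.01/hr
ρ = λ/(cμ) = 8.23/25.01 = 0.3291
Stable ⇔ ρ < 1: YES
Spare capacity = cμ − λ = 25.01 − 8.23 = 16.78/hr

Final: ρ = 0.3291; stable; margin = 16.78/hr


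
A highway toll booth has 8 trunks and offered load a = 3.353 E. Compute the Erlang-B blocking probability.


B(c,a) = (a^c/c!) / Σ_{k=0}^{c} a^k/k!
a^8/8! = 0.396231
Σ terms (k=0..8): 1.00000 + 3.35300 + 5.62130 + 6.28274 + 5.26651 + 3.53172 + 1.97364 + 0.94538 + 0.39623 = 28.370532
B = 0.396231/28.370532 = 0.013966

Final: 0.013966


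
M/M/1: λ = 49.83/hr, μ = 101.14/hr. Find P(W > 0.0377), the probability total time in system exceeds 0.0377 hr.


W ~ Exponential(μ−λ) for M/M/1.
μ − λ = 101.14 − 49.83 = 51.3100
P(W > t) = e^{−(μ−λ)t} = e^{−1.9344} = 0.144513

Final: 0.144513


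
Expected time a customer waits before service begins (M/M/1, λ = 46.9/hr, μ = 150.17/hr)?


ρ = 46.9/150.17 = 0.3123
Wq = ρ/(μ−λ) = 0.3123/(150.17 − 46.9) = 0.3123/103.27 = 0.003024 hr

Final: 0.003024 hr


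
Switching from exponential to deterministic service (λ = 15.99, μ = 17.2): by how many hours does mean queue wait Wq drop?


ρ = 15.99/17.2 = 0.9297
Wq(M/M/1) = ρ/(μ−λ) = 0.9297/1.21 = 0.76831 hr
Wq(M/D/1) = ρ/(2(μ−λ)) = 0.38415 hr
Savings = 0.76831 − 0.38415 = 0.38415 hr

Final: 0.38415 hr


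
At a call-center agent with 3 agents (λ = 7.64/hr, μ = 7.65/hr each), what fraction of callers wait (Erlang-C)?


a = λ/μ = 0.9987; ρ = a/3 = 0.3329
P₀ = 0.364134 (from M/M/c formula)
C(c,a) = [a^c/(c!(1−ρ))]·P₀ = [0.99608/(6·0.6671)]·0.364134
= 0.24886·0.364134 = 0.090618

Final: 0.090618


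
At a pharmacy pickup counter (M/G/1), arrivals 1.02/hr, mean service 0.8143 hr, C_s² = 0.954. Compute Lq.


ρ = λ·E[S] = 1.02·0.8143 = 0.8306
Lq = ρ²(1+C_s²)/(2(1−ρ)) = 0.6899·(1+0.954)/(2·0.1694)
= 0.6899·1.9540/0.3388 = 3.97846

Final: 3.97846


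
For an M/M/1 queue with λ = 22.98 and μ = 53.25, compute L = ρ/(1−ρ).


ρ = λ/μ = 22.98/53.25 = 0.4315
L = ρ/(1−ρ) = 0.4315/(1 − 0.4315) = 0.4315/0.5685 = 0.7592

Final: 0.7592


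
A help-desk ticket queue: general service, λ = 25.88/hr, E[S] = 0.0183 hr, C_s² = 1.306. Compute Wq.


ρ = λ·E[S] = 25.88·0.0183 = 0.4736
E[S²] = E[S]²(1+C_s²) = 0.0183²·(1+1.306) = 0.0007723
Wq = λ·E[S²]/(2(1−ρ)) = 25.88·0.0007723/(2·0.5264) = 0.01898 hr

Final: 0.01898 hr


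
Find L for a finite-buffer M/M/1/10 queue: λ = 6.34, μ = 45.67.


ρ = 6.34/45.67 = 0.1388
L = ρ[1 − (K+1)ρ^K + Kρ^(K+1)] / [(1−ρ)(1−ρ^(K+1))]
Numerator: 0.1388·(1 − 11·0.000000002658 + 10·3.690e-10) = 0.138822
Denominator: (0.8612)·(1.000000) = 0.861178
L = 0.138822/0.861178 = 0.1612

Final: 0.1612


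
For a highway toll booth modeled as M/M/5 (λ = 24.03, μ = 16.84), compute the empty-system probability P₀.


a = λ/μ = 24.03/16.84 = 1.4270; ρ = a/c = 0.2854
Σ_{k=0}^{4} a^k/k! (terms k=0..4) = 1.00000 + 1.42696 + 1.01811 + 0.48427 + 0.17276 = 4.10209
Tail: a^5/(5!(1−ρ)) = 5.91641/(120·0.7146) = 0.06899
P₀ = 1/(4.10209 + 0.06899) = 1/4.17108 = 0.239746

Final: 0.239746


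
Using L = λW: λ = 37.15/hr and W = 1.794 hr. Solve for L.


L = λW = 37.15·1.794 = 66.6471

Final: 66.6471


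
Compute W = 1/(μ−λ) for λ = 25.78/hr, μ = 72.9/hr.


W = 1/(μ−λ) = 1/(72.9 − 25.78) = 1/47.12 = 0.02122 hr

Final: 0.02122 hr


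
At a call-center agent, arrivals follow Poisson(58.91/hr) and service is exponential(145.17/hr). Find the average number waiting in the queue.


ρ = 58.91/145.17 = 0.4058
Lq = ρ²/(1−ρ) = 0.1647/0.5942 = 0.2771

Final: 0.2771


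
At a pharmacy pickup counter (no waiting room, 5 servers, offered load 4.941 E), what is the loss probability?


B(c,a) = (a^c/c!) / Σ_{k=0}^{c} a^k/k!
a^5/5! = 24.541043
Σ terms (k=0..5): 1.00000 + 4.94100 + 12.20674 + 20.10450 + 24.83409 + 24.54104 = 87.627371
B = 24.541043/87.627371 = 0.280061

Final: 0.280061


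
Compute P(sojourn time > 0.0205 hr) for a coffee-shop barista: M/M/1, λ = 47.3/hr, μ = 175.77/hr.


W ~ Exponential(μ−λ) for M/M/1.
μ − λ = 175.77 − 47.3 = 128.4700
P(W > t) = e^{−(μ−λ)t} = e^{−2.6336} = 0.071817

Final: 0.071817


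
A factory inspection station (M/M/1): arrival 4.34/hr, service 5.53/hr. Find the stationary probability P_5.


ρ = 4.34/5.53 = 0.7848
P_n = (1−ρ)·ρ^n = (1 − 0.7848)·0.7848^5 = 0.2152·0.297730 = 0.064069

Final: 0.064069


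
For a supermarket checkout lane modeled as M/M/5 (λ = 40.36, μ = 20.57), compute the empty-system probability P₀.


a = λ/μ = 40.36/20.57 = 1.9621; ρ = a/c = 0.3924
Σ_{k=0}^{4} a^k/k! (terms k=0..4) = 1.00000 + 1.96208 + 1.92488 + 1.25892 + 0.61753 = 6.76341
Tail: a^5/(5!(1−ρ)) = 29.07933/(120·0.6076) = 0.39884
P₀ = 1/(6.76341 + 0.39884) = 1/7.16225 = 0.139621

Final: 0.139621


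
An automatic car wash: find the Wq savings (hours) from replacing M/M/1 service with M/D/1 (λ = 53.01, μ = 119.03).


ρ = 53.01/119.03 = 0.4453
Wq(M/M/1) = ρ/(μ−λ) = 0.4453/66.02 = 0.006746 hr
Wq(M/D/1) = ρ/(2(μ−λ)) = 0.003373 hr
Savings = 0.006746 − 0.003373 = 0.003373 hr

Final: 0.003373 hr


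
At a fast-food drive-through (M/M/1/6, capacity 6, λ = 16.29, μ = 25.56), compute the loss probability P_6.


ρ = λ/μ = 16.29/25.56 = 0.6373
P_K = (1−ρ)ρ^K/(1−ρ^(K+1)) = (0.3627·0.067013)/(1 − 0.042709)
= 0.024304/0.957291 = 0.025388

Final: 0.025388


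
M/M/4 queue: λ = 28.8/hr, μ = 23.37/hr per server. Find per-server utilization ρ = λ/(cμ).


ρ = λ/(cμ) = 28.8/(4·23.37) = 28.8/93.48 = 0.3081

Final: 0.3081


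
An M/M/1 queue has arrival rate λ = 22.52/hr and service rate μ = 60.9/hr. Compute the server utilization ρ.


ρ = λ/μ = 22.52/60.9 = 0.3698

Final: 0.3698


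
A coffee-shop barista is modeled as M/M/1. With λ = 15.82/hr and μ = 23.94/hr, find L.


ρ = λ/μ = 15.82/23.94 = 0.6608
L = ρ/(1−ρ) = 0.6608/(1 − 0.6608) = 0.6608/0.3392 = 1.9483

Final: 1.9483


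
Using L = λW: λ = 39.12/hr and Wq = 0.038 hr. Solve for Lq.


Lq = λWq = 39.12·0.038 = 1.4866

Final: 1.4866


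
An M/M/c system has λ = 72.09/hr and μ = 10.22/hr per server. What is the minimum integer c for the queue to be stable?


Stability requires cμ > λ ⇔ c > λ/μ.
λ/μ = 72.09/10.22 = 7.0538
Minimum integer c = ⌊7.0538⌋ + 1 = 8
Check: 8·10.22 = 81.76 > 72.09, while 7·10.22 = 71.54 ≤ 72.09

Final: 8 servers


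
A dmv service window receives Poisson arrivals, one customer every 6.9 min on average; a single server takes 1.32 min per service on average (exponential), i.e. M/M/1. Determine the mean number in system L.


λ = 60/6.9 = 8.6957 /hr
μ = 60/1.32 = 45.4545 /hr
ρ = λ/μ = 8.6957/45.4545 = 0.1913
L = ρ/(1−ρ) = 0.1913/0.8087 = 0.2366

Final: 0.2366


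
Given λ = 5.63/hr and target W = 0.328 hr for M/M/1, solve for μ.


W = 1/(μ−λ) ⇒ μ − λ = 1/W = 1/0.328 = 3.0488
μ = λ + 1/W = 5.63 + 3.0488 = 8.6788 per hr

Final: 8.6788 /hr


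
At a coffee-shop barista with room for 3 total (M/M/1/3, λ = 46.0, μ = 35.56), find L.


ρ = 46.0/35.56 = 1.2936
L = ρ[1 − (K+1)ρ^K + Kρ^(K+1)] / [(1−ρ)(1−ρ^(K+1))]
Numerator: 1.2936·(1 − 4·2.164653 + 3·2.800169) = 0.959710
Denominator: (-0.2936)·(-1.800169) = 0.528509
L = 0.959710/0.528509 = 1.8159

Final: 1.8159


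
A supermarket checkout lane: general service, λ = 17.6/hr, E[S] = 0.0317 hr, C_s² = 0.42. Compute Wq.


ρ = λ·E[S] = 17.6·0.0317 = 0.5579
E[S²] = E[S]²(1+C_s²) = 0.0317²·(1+0.42) = 0.001427
Wq = λ·E[S²]/(2(1−ρ)) = 17.6·0.001427/(2·0.4421) = 0.02840 hr

Final: 0.02840 hr


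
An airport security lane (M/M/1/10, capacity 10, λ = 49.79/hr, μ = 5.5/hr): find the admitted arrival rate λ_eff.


ρ = 9.0527; P_K = (1−ρ)ρ^10/(1−ρ^11) = 0.889536
λ_eff = λ(1 − P_K) = 49.79·(1 − 0.889536) = 49.79·0.110464 = 5.5000 /hr

Final: 5.5000 /hr


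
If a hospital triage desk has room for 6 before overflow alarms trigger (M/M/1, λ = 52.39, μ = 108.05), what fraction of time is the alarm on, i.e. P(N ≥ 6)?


ρ = 52.39/108.05 = 0.4849
P(N ≥ n) = ρ^n = 0.4849^6 = 0.012994

Final: 0.012994


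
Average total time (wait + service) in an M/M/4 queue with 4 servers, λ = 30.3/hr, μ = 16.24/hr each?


a = 1.8658; ρ = 0.4664; P₀ = 0.150714
Lq = P₀·a^c·ρ/(c!(1−ρ)²) = 0.12468
Wq = Lq/λ = 0.12468/30.3 = 0.004115 hr
W = Wq + 1/μ = 0.004115 + 0.06158 = 0.06569 hr

Final: 0.06569 hr


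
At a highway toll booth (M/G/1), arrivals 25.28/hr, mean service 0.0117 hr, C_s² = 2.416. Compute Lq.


ρ = λ·E[S] = 25.28·0.0117 = 0.2958
Lq = ρ²(1+C_s²)/(2(1−ρ)) = 0.08748·(1+2.416)/(2·0.7042)
= 0.08748·3.4160/1.4084 = 0.21218

Final: 0.21218


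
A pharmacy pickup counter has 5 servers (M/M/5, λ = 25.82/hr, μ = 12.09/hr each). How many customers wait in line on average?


a = λ/μ = 2.1356; ρ = a/5 = 0.4271
P₀ = 0.116923
Lq = P₀·a^c·ρ / (c!·(1−ρ)²) = 0.116923·44.42728·0.4271/(120·0.32818)
= 0.05634

Final: 0.05634


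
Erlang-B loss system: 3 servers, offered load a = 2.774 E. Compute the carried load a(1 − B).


B(3,2.774) = 0.318241 (Erlang-B)
Carried load = a(1 − B) = 2.774·(1 − 0.318241) = 2.774·0.681759 = 1.8912 E

Final: 1.8912 Erlangs


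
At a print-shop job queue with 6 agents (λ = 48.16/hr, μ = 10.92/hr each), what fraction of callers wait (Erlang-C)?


a = λ/μ = 4.4103; ρ = a/6 = 0.7350
P₀ = 0.010238 (from M/M/c formula)
C(c,a) = [a^c/(c!(1−ρ))]·P₀ = [7358.39402/(720·0.2650)]·0.010238
= 38.57223·0.010238 = 0.394917

Final: 0.394917


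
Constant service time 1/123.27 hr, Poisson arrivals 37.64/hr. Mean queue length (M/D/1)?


ρ = 37.64/123.27 = 0.3053
M/D/1: Lq = ρ²/(2(1−ρ)) = 0.09324/(2·0.6947) = 0.06711

Final: 0.06711


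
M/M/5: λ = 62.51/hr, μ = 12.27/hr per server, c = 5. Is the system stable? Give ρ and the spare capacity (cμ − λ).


Total capacity cμ = 5·12.27 = 61.35/hr
ρ = λ/(cμ) = 62.51/61.35 = 1.0189
Stable ⇔ ρ < 1: NO
Spare capacity = cμ − λ = 61.35 − 62.51 = -1.16/hr

Final: ρ = 1.0189; unstable; margin = -1.16/hr


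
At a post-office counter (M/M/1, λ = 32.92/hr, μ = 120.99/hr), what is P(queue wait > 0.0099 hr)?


ρ = 32.92/120.99 = 0.2721
P(Wq > t) = ρ·e^{−(μ−λ)t} = 0.2721·e^{−0.8719}
= 0.2721·0.418159 = 0.113776

Final: 0.113776


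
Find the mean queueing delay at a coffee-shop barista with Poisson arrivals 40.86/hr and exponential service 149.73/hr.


ρ = 40.86/149.73 = 0.2729
Wq = ρ/(μ−λ) = 0.2729/(149.73 − 40.86) = 0.2729/108.87 = 0.002507 hr

Final: 0.002507 hr


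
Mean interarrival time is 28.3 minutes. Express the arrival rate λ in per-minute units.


λ = 1/(interarrival time) in consistent units.
1 minute = 1 min, so λ = 1/28.3 = 0.03534 per minute

Final: 0.03534 /min


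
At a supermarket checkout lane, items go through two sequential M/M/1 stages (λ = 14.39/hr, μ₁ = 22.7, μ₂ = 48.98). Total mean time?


Each node sees arrival rate λ = 14.39/hr (tandem ⇒ throughput preserved).
W₁ = 1/(μ₁−λ) = 1/(22.7−14.39) = 0.12034 hr
W₂ = 1/(μ₂−λ) = 1/(48.98−14.39) = 0.02891 hr
W_total = W₁ + W₂ = 0.12034 + 0.02891 = 0.14925 hr

Final: 0.14925 hr


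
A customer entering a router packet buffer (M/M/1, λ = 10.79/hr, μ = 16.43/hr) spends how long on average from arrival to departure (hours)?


W = 1/(μ−λ) = 1/(16.43 − 10.79) = 1/5.64 = 0.1773 hr

Final: 0.1773 hr


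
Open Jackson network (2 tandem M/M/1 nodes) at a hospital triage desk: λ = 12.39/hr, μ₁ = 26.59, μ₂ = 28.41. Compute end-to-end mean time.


Each node sees arrival rate λ = 12.39/hr (tandem ⇒ throughput preserved).
W₁ = 1/(μ₁−λ) = 1/(26.59−12.39) = 0.07042 hr
W₂ = 1/(μ₂−λ) = 1/(28.41−12.39) = 0.06242 hr
W_total = W₁ + W₂ = 0.07042 + 0.06242 = 0.13284 hr

Final: 0.13284 hr


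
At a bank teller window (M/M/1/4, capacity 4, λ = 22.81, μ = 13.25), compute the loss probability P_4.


ρ = λ/μ = 22.81/13.25 = 1.7215
P_K = (1−ρ)ρ^K/(1−ρ^(K+1)) = (-0.7215·8.782894)/(1 − 15.119834)
= -6.336941/-14.119834 = 0.448797

Final: 0.448797


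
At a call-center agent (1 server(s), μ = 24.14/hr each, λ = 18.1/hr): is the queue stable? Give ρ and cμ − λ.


Total capacity cμ = 1·24.14 = 24.14/hr
ρ = λ/(cμ) = 18.1/24.14 = 0.7498
Stable ⇔ ρ < 1: YES
Spare capacity = cμ − λ = 24.14 − 18.1 = 6.04/hr

Final: ρ = 0.7498; stable; margin = 6.04/hr


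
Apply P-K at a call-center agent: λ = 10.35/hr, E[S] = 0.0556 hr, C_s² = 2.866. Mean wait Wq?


ρ = λ·E[S] = 10.35·0.0556 = 0.5755
E[S²] = E[S]²(1+C_s²) = 0.0556²·(1+2.866) = 0.011951
Wq = λ·E[S²]/(2(1−ρ)) = 10.35·0.011951/(2·0.4245) = 0.14568 hr

Final: 0.14568 hr


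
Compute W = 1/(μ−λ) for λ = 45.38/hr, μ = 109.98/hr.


W = 1/(μ−λ) = 1/(109.98 − 45.38) = 1/64.60 = 0.01548 hr

Final: 0.01548 hr


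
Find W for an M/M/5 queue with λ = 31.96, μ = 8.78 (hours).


a = 3.6401; ρ = 0.7280; P₀ = 0.021645
Lq = P₀·a^c·ρ/(c!(1−ρ)²) = 1.13448
Wq = Lq/λ = 1.13448/31.96 = 0.03550 hr
W = Wq + 1/μ = 0.03550 + 0.11390 = 0.14939 hr

Final: 0.14939 hr


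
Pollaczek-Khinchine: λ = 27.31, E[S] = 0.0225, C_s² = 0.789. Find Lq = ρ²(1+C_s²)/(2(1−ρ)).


ρ = λ·E[S] = 27.31·0.0225 = 0.6145
Lq = ρ²(1+C_s²)/(2(1−ρ)) = 0.3776·(1+0.789)/(2·0.3855)
= 0.3776·1.7890/0.7711 = 0.87606

Final: 0.87606


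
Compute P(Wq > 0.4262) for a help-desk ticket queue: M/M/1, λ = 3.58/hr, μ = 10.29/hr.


ρ = 3.58/10.29 = 0.3479
P(Wq > t) = ρ·e^{−(μ−λ)t} = 0.3479·e^{−2.8598}
= 0.3479·0.057280 = 0.019928

Final: 0.019928


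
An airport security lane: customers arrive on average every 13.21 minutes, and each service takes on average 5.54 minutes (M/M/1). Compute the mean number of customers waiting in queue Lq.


λ = 60/13.21 = 4.5420 /hr
μ = 60/5.54 = 10.8303 /hr
ρ = λ/μ = 4.5420/10.8303 = 0.4194
Lq = ρ²/(1−ρ) = 0.1759/0.5806 = 0.3029

Final: 0.3029


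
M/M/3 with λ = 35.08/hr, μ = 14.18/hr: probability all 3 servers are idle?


a = λ/μ = 35.08/14.18 = 2.4739; ρ = a/c = 0.8246
Σ_{k=0}^{2} a^k/k! (terms k=0..2) = 1.00000 + 2.47391 + 3.06011 = 6.53401
Tail: a^3/(3!(1−ρ)) = 15.14084/(6·0.1754) = 14.38989
P₀ = 1/(6.53401 + 14.38989) = 1/20.92390 = 0.047792

Final: 0.047792


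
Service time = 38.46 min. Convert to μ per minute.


μ = 1/(service time) in consistent units.
1 minute = 1 min, so μ = 1/38.46 = 0.02600 per minute

Final: 0.02600 /min


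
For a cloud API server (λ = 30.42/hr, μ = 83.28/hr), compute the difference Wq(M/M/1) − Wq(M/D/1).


ρ = 30.42/83.28 = 0.3653
Wq(M/M/1) = ρ/(μ−λ) = 0.3653/52.86 = 0.006910 hr
Wq(M/D/1) = ρ/(2(μ−λ)) = 0.003455 hr
Savings = 0.006910 − 0.003455 = 0.003455 hr

Final: 0.003455 hr


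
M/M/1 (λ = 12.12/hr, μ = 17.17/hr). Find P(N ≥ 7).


ρ = 12.12/17.17 = 0.7059
P(N ≥ n) = ρ^n = 0.7059^7 = 0.087323

Final: 0.087323


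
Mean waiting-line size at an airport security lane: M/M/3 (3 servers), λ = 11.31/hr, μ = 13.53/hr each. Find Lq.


a = λ/μ = 0.8359; ρ = a/3 = 0.2786
P₀ = 0.430987
Lq = P₀·a^c·ρ / (c!·(1−ρ)²) = 0.430987·0.58411·0.2786/(6·0.52036)
= 0.02247

Final: 0.02247


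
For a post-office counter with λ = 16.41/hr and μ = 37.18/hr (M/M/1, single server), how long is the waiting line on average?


ρ = 16.41/37.18 = 0.4414
Lq = ρ²/(1−ρ) = 0.1948/0.5586 = 0.3487

Final: 0.3487


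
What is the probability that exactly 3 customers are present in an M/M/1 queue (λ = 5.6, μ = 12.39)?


ρ = 5.6/12.39 = 0.4520
P_n = (1−ρ)·ρ^n = (1 − 0.4520)·0.4520^3 = 0.5480·0.092332 = 0.050600

Final: 0.050600


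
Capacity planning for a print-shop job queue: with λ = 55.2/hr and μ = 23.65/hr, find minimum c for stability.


Stability requires cμ > λ ⇔ c > λ/μ.
λ/μ = 55.2/23.65 = 2.3340
Minimum integer c = ⌊2.3340⌋ + 1 = 3
Check: 3·23.65 = 70.95 > 55.2, while 2·23.65 = 47.30 ≤ 55.2

Final: 3 servers


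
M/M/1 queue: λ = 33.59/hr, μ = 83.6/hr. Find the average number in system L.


ρ = λ/μ = 33.59/83.6 = 0.4018
L = ρ/(1−ρ) = 0.4018/(1 − 0.4018) = 0.4018/0.5982 = 0.6717

Final: 0.6717


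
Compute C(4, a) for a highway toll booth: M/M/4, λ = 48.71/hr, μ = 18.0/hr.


a = λ/μ = 2.7061; ρ = a/4 = 0.6765
P₀ = 0.056889 (from M/M/c formula)
C(c,a) = [a^c/(c!(1−ρ))]·P₀ = [53.62688/(24·0.3235)]·0.056889
= 6.90771·0.056889 = 0.392971

Final: 0.392971


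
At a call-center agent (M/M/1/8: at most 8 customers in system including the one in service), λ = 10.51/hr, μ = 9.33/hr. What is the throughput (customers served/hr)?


ρ = 1.1265; P_K = (1−ρ)ρ^8/(1−ρ^9) = 0.170728
λ_eff = λ(1 − P_K) = 10.51·(1 − 0.170728) = 10.51·0.829272 = 8.7156 /hr

Final: 8.7156 /hr


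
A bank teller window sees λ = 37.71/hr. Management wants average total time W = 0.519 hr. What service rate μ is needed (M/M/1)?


W = 1/(μ−λ) ⇒ μ − λ = 1/W = 1/0.519 = 1.9268
μ = λ + 1/W = 37.71 + 1.9268 = 39.6368 per hr

Final: 39.6368 /hr


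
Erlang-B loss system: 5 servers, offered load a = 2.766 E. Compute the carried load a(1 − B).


B(5,2.766) = 0.090512 (Erlang-B)
Carried load = a(1 − B) = 2.766·(1 − 0.090512) = 2.766·0.909488 = 2.5156 E

Final: 2.5156 Erlangs


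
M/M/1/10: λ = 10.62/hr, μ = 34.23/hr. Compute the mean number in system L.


ρ = 10.62/34.23 = 0.3103
L = ρ[1 − (K+1)ρ^K + Kρ^(K+1)] / [(1−ρ)(1−ρ^(K+1))]
Numerator: 0.3103·(1 − 11·0.000008264 + 10·0.000002564) = 0.310234
Denominator: (0.6897)·(0.999997) = 0.689744
L = 0.310234/0.689744 = 0.4498

Final: 0.4498


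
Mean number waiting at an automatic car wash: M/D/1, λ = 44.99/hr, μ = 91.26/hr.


ρ = 44.99/91.26 = 0.4930
M/D/1: Lq = ρ²/(2(1−ρ)) = 0.2430/(2·0.5070) = 0.23967

Final: 0.23967


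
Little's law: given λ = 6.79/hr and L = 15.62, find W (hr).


W = L/λ = 15.62/6.79 = 2.3004 hr

Final: 2.3004 hr


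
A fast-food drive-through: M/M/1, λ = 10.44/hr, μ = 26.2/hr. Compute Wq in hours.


ρ = 10.44/26.2 = 0.3985
Wq = ρ/(μ−λ) = 0.3985/(26.2 − 10.44) = 0.3985/15.76 = 0.02528 hr

Final: 0.02528 hr


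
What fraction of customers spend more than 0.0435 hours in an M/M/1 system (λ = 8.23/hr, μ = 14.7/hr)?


W ~ Exponential(μ−λ) for M/M/1.
μ − λ = 14.7 − 8.23 = 6.4700
P(W > t) = e^{−(μ−λ)t} = e^{−0.2814} = 0.754692

Final: 0.754692


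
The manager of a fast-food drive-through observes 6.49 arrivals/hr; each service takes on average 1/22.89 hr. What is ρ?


ρ = λ/μ = 6.49/22.89 = 0.2835

Final: 0.2835


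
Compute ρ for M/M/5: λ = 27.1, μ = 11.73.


ρ = λ/(cμ) = 27.1/(5·11.73) = 27.1/58.65 = 0.4621

Final: 0.4621


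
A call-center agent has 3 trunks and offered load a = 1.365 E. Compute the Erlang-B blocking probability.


B(c,a) = (a^c/c!) / Σ_{k=0}^{c} a^k/k!
a^3/3! = 0.423884
Σ terms (k=0..3): 1.00000 + 1.36500 + 0.93161 + 0.42388 = 3.720496
B = 0.423884/3.720496 = 0.113932

Final: 0.113932


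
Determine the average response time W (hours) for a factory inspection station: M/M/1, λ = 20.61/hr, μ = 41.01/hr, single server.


W = 1/(μ−λ) = 1/(41.01 − 20.61) = 1/20.40 = 0.04902 hr

Final: 0.04902 hr


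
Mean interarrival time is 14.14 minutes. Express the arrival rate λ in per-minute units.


λ = 1/(interarrival time) in consistent units.
1 minute = 1 min, so λ = 1/14.14 = 0.07072 per minute

Final: 0.07072 /min


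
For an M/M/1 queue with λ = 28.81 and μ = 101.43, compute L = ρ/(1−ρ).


ρ = λ/μ = 28.81/101.43 = 0.2840
L = ρ/(1−ρ) = 0.2840/(1 − 0.2840) = 0.2840/0.7160 = 0.3967

Final: 0.3967


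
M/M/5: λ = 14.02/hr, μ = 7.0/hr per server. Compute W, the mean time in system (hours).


a = 2.0029; ρ = 0.4006; P₀ = 0.133937
Lq = P₀·a^c·ρ/(c!(1−ρ)²) = 0.04010
Wq = Lq/λ = 0.04010/14.02 = 0.002860 hr
W = Wq + 1/μ = 0.002860 + 0.14286 = 0.14572 hr

Final: 0.14572 hr


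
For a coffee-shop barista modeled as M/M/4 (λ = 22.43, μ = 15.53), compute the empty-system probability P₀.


a = λ/μ = 22.43/15.53 = 1.4443; ρ = a/c = 0.3611
Σ_{k=0}^{3} a^k/k! (terms k=0..3) = 1.00000 + 1.44430 + 1.04300 + 0.50214 = 3.98944
Tail: a^4/(4!(1−ρ)) = 4.35142/(24·0.6389) = 0.28377
P₀ = 1/(3.98944 + 0.28377) = 1/4.27321 = 0.234016

Final: 0.234016


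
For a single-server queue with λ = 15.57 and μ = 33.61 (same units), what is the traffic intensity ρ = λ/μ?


ρ = λ/μ = 15.57/33.61 = 0.4633

Final: 0.4633


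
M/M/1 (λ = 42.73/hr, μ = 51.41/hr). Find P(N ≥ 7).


ρ = 42.73/51.41 = 0.8312
P(N ≥ n) = ρ^n = 0.8312^7 = 0.274029

Final: 0.274029


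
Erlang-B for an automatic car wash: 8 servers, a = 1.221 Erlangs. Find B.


B(c,a) = (a^c/c!) / Σ_{k=0}^{c} a^k/k!
a^8/8! = 0.0001225
Σ terms (k=0..8): 1.00000 + 1.22100 + 0.74542 + 0.30339 + 0.09261 + 0.02262 + 0.004602 + 0.0008027 + 0.0001225 = 3.390558
B = 0.0001225/3.390558 = 0.00003614

Final: 0.00003614


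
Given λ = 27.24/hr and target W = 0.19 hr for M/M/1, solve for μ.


W = 1/(μ−λ) ⇒ μ − λ = 1/W = 1/0.19 = 5.2632
μ = λ + 1/W = 27.24 + 5.2632 = 32.5032 per hr

Final: 32.5032 /hr


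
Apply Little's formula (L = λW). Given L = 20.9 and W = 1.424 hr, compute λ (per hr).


λ = L/W = 20.9/1.424 = 14.6770 /hr

Final: 14.6770 /hr


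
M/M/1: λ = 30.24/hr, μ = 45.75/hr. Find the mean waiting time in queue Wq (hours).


ρ = 30.24/45.75 = 0.6610
Wq = ρ/(μ−λ) = 0.6610/(45.75 − 30.24) = 0.6610/15.51 = 0.04262 hr

Final: 0.04262 hr


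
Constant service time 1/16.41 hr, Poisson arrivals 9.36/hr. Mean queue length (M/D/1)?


ρ = 9.36/16.41 = 0.5704
M/D/1: Lq = ρ²/(2(1−ρ)) = 0.3253/(2·0.4296) = 0.37864

Final: 0.37864


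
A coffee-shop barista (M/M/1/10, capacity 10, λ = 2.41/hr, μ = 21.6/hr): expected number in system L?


ρ = 2.41/21.6 = 0.1116
L = ρ[1 − (K+1)ρ^K + Kρ^(K+1)] / [(1−ρ)(1−ρ^(K+1))]
Numerator: 0.1116·(1 − 11·2.990e-10 + 10·3.336e-11) = 0.111574
Denominator: (0.8884)·(1.000000) = 0.888426
L = 0.111574/0.888426 = 0.1256

Final: 0.1256


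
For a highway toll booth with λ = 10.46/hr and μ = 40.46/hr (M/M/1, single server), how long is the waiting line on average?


ρ = 10.46/40.46 = 0.2585
Lq = ρ²/(1−ρ) = 0.06684/0.7415 = 0.09014

Final: 0.09014


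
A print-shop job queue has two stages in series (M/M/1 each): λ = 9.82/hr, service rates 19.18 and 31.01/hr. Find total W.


Each node sees arrival rate λ = 9.82/hr (tandem ⇒ throughput preserved).
W₁ = 1/(μ₁−λ) = 1/(19.18−9.82) = 0.10684 hr
W₂ = 1/(μ₂−λ) = 1/(31.01−9.82) = 0.04719 hr
W_total = W₁ + W₂ = 0.10684 + 0.04719 = 0.15403 hr

Final: 0.15403 hr


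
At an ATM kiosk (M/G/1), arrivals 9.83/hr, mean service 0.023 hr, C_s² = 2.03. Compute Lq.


ρ = λ·E[S] = 9.83·0.023 = 0.2261
Lq = ρ²(1+C_s²)/(2(1−ρ)) = 0.05112·(1+2.03)/(2·0.7739)
= 0.05112·3.0300/1.5478 = 0.10007

Final: 0.10007


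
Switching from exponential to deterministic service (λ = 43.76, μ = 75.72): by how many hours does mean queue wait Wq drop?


ρ = 43.76/75.72 = 0.5779
Wq(M/M/1) = ρ/(μ−λ) = 0.5779/31.96 = 0.01808 hr
Wq(M/D/1) = ρ/(2(μ−λ)) = 0.009041 hr
Savings = 0.01808 − 0.009041 = 0.009041 hr

Final: 0.009041 hr


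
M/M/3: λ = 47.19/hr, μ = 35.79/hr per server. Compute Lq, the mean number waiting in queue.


a = λ/μ = 1.3185; ρ = a/3 = 0.4395
P₀ = 0.258438
Lq = P₀·a^c·ρ / (c!·(1−ρ)²) = 0.258438·2.29227·0.4395/(6·0.31415)
= 0.13813

Final: 0.13813


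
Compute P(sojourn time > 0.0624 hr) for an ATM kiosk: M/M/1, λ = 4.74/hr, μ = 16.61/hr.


W ~ Exponential(μ−λ) for M/M/1.
μ − λ = 16.61 − 4.74 = 11.8700
P(W > t) = e^{−(μ−λ)t} = e^{−0.7407} = 0.476786

Final: 0.476786


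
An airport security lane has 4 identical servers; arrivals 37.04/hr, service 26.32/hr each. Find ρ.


ρ = λ/(cμ) = 37.04/(4·26.32) = 37.04/105.28 = 0.3518

Final: 0.3518


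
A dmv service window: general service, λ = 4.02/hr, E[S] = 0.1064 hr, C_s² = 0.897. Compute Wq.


ρ = λ·E[S] = 4.02·0.1064 = 0.4277
E[S²] = E[S]²(1+C_s²) = 0.1064²·(1+0.897) = 0.021476
Wq = λ·E[S²]/(2(1−ρ)) = 4.02·0.021476/(2·0.5723) = 0.07543 hr

Final: 0.07543 hr


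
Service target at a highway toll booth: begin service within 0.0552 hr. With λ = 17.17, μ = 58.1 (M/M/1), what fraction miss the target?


ρ = 17.17/58.1 = 0.2955
P(Wq > t) = ρ·e^{−(μ−λ)t} = 0.2955·e^{−2.2593}
= 0.2955·0.104420 = 0.030859

Final: 0.030859


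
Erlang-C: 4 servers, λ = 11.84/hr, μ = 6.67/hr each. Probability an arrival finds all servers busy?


a = λ/μ = 1.7751; ρ = a/4 = 0.4438
P₀ = 0.165930 (from M/M/c formula)
C(c,a) = [a^c/(c!(1−ρ))]·P₀ = [9.92895/(24·0.5562)]·0.165930
= 0.74378·0.165930 = 0.123415

Final: 0.123415


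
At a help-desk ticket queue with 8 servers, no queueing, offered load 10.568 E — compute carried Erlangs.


B(8,10.568) = 0.364133 (Erlang-B)
Carried load = a(1 − B) = 10.568·(1 − 0.364133) = 10.568·0.635867 = 6.7198 E

Final: 6.7198 Erlangs


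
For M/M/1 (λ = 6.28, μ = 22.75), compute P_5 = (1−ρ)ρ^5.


ρ = 6.28/22.75 = 0.2760
P_n = (1−ρ)·ρ^n = (1 − 0.2760)·0.2760^5 = 0.7240·0.001603 = 0.001160

Final: 0.001160


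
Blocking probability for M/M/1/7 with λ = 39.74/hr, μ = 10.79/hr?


ρ = λ/μ = 39.74/10.79 = 3.6830
P_K = (1−ρ)ρ^K/(1−ρ^(K+1)) = (-2.6830·9192.738933)/(1 − 33857.223836)
= -24664.484903/-33856.223836 = 0.728507

Final: 0.728507


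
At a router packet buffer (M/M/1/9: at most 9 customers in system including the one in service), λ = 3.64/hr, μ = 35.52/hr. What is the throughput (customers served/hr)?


ρ = 0.1025; P_K = (1−ρ)ρ^9/(1−ρ^10) = 0.000000001119
λ_eff = λ(1 − P_K) = 3.64·(1 − 0.000000001119) = 3.64·1.000000 = 3.6400 /hr

Final: 3.6400 /hr


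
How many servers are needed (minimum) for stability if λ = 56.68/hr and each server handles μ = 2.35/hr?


Stability requires cμ > λ ⇔ c > λ/μ.
λ/μ = 56.68/2.35 = 24.1191
Minimum integer c = ⌊24.1191⌋ + 1 = 25
Check: 25·2.35 = 58.75 > 56.68, while 24·2.35 = 56.40 ≤ 56.68

Final: 25 servers


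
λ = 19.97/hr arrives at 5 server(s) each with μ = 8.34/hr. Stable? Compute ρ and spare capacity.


Total capacity cμ = 5·8.34 = 41.70/hr
ρ = λ/(cμ) = 19.97/41.70 = 0.4789
Stable ⇔ ρ < 1: YES
Spare capacity = cμ − λ = 41.70 − 19.97 = 21.73/hr

Final: ρ = 0.4789; stable; margin = 21.73/hr


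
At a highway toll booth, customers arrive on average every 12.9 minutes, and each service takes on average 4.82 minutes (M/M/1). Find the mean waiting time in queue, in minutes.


λ = 60/12.9 = 4.6512 /hr
μ = 60/4.82 = 12.4481 /hr
ρ = λ/μ = 4.6512/12.4481 = 0.3736
Wq = ρ/(μ−λ) = 0.3736/(12.4481−4.6512) = 0.04792 hr
In minutes: 0.04792·60 = 2.875 min

Final: 2.875 min


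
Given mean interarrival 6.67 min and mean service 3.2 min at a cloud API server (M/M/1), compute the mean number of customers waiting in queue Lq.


λ = 60/6.67 = 8.9955 /hr
μ = 60/3.2 = 18.7500 /hr
ρ = λ/μ = 8.9955/18.7500 = 0.4798
Lq = ρ²/(1−ρ) = 0.2302/0.5202 = 0.4424

Final: 0.4424


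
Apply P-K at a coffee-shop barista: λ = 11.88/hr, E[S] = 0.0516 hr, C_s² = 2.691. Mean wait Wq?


ρ = λ·E[S] = 11.88·0.0516 = 0.6130
E[S²] = E[S]²(1+C_s²) = 0.0516²·(1+2.691) = 0.009828
Wq = λ·E[S²]/(2(1−ρ)) = 11.88·0.009828/(2·0.3870) = 0.15084 hr

Final: 0.15084 hr


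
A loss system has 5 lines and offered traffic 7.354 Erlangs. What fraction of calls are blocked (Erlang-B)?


B(c,a) = (a^c/c!) / Σ_{k=0}^{c} a^k/k!
a^5/5! = 179.240803
Σ terms (k=0..5): 1.00000 + 7.35400 + 27.04066 + 66.28567 + 121.86620 + 179.24080 = 402.787325
B = 179.240803/402.787325 = 0.445001

Final: 0.445001


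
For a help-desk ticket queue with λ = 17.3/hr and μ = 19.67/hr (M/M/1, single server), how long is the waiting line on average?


ρ = 17.3/19.67 = 0.8795
Lq = ρ²/(1−ρ) = 0.7735/0.1205 = 6.4201

Final: 6.4201


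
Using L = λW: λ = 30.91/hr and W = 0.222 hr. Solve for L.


L = λW = 30.91·0.222 = 6.8620

Final: 6.8620


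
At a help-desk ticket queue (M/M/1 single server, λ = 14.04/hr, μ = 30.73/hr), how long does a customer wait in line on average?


ρ = 14.04/30.73 = 0.4569
Wq = ρ/(μ−λ) = 0.4569/(30.73 − 14.04) = 0.4569/16.69 = 0.02737 hr

Final: 0.02737 hr


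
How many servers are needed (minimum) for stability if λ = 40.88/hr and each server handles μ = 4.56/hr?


Stability requires cμ > λ ⇔ c > λ/μ.
λ/μ = 40.88/4.56 = 8.9649
Minimum integer c = ⌊8.9649⌋ + 1 = 9
Check: 9·4.56 = 41.04 > 40.88, while 8·4.56 = 36.48 ≤ 40.88

Final: 9 servers


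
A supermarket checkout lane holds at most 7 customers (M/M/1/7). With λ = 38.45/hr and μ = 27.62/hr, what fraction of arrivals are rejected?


ρ = λ/μ = 38.45/27.62 = 1.3921
P_K = (1−ρ)ρ^K/(1−ρ^(K+1)) = (-0.3921·10.132315)/(1 − 14.105269)
= -3.972953/-13.105269 = 0.303157

Final: 0.303157


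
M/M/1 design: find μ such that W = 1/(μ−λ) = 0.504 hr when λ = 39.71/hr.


W = 1/(μ−λ) ⇒ μ − λ = 1/W = 1/0.504 = 1.9841
μ = λ + 1/W = 39.71 + 1.9841 = 41.6941 per hr

Final: 41.6941 /hr


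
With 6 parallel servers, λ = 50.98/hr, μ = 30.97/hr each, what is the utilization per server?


ρ = λ/(cμ) = 50.98/(6·30.97) = 50.98/185.82 = 0.2744

Final: 0.2744


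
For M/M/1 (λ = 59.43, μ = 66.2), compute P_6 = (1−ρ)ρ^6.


ρ = 59.43/66.2 = 0.8977
P_n = (1−ρ)·ρ^n = (1 − 0.8977)·0.8977^6 = 0.1023·0.523464 = 0.053532

Final: 0.053532


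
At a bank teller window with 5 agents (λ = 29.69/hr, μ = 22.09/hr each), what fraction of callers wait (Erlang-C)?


a = λ/μ = 1.3440; ρ = a/5 = 0.2688
P₀ = 0.260559 (from M/M/c formula)
C(c,a) = [a^c/(c!(1−ρ))]·P₀ = [4.38604/(120·0.7312)]·0.260559
= 0.04999·0.260559 = 0.013025

Final: 0.013025


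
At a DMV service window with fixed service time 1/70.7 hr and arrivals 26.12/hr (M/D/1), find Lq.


ρ = 26.12/70.7 = 0.3694
M/D/1: Lq = ρ²/(2(1−ρ)) = 0.1365/(2·0.6306) = 0.10823

Final: 0.10823


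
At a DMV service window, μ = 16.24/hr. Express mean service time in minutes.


Mean service time = 1/μ = 1/16.24 hour = 0.06158 hour
In minutes: 0.06158 × 60 = 3.6946 min

Final: 3.6946 min


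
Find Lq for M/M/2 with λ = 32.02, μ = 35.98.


a = λ/μ = 0.8899; ρ = a/2 = 0.4450
P₀ = 0.384112
Lq = P₀·a^c·ρ / (c!·(1−ρ)²) = 0.384112·0.79199·0.4450/(2·0.30806)
= 0.21971

Final: 0.21971


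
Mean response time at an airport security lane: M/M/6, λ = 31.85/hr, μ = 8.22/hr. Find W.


a = 3.8747; ρ = 0.6458; P₀ = 0.019225
Lq = P₀·a^c·ρ/(c!(1−ρ)²) = 0.46507
Wq = Lq/λ = 0.46507/31.85 = 0.01460 hr
W = Wq + 1/μ = 0.01460 + 0.12165 = 0.13626 hr

Final: 0.13626 hr


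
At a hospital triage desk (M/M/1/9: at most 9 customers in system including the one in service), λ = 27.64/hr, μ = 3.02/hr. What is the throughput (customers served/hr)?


ρ = 9.1523; P_K = (1−ρ)ρ^9/(1−ρ^10) = 0.890738
λ_eff = λ(1 − P_K) = 27.64·(1 − 0.890738) = 27.64·0.109262 = 3.0200 /hr

Final: 3.0200 /hr


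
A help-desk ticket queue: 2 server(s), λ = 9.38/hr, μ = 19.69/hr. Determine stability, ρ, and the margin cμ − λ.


Total capacity cμ = 2·19.69 = 39.38/hr
ρ = λ/(cμ) = 9.38/39.38 = 0.2382
Stable ⇔ ρ < 1: YES
Spare capacity = cμ − λ = 39.38 − 9.38 = 30.00/hr

Final: ρ = 0.2382; stable; margin = 30.00/hr


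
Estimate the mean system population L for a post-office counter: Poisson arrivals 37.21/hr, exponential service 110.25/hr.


ρ = λ/μ = 37.21/110.25 = 0.3375
L = ρ/(1−ρ) = 0.3375/(1 − 0.3375) = 0.3375/0.6625 = 0.5094

Final: 0.5094


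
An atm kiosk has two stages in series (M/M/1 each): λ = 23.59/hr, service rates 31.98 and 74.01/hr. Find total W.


Each node sees arrival rate λ = 23.59/hr (tandem ⇒ throughput preserved).
W₁ = 1/(μ₁−λ) = 1/(31.98−23.59) = 0.11919 hr
W₂ = 1/(μ₂−λ) = 1/(74.01−23.59) = 0.01983 hr
W_total = W₁ + W₂ = 0.11919 + 0.01983 = 0.13902 hr

Final: 0.13902 hr


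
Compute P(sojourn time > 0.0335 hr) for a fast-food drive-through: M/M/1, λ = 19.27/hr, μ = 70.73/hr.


W ~ Exponential(μ−λ) for M/M/1.
μ − λ = 70.73 − 19.27 = 51.4600
P(W > t) = e^{−(μ−λ)t} = e^{−1.7239} = 0.178367

Final: 0.178367


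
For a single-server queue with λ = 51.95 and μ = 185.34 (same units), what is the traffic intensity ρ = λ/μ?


ρ = λ/μ = 51.95/185.34 = 0.2803

Final: 0.2803


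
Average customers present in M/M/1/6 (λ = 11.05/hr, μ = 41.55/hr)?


ρ = 11.05/41.55 = 0.2659
L = ρ[1 − (K+1)ρ^K + Kρ^(K+1)] / [(1−ρ)(1−ρ^(K+1))]
Numerator: 0.2659·(1 − 7·0.0003538 + 6·0.00009409) = 0.265436
Denominator: (0.7341)·(0.999906) = 0.733986
L = 0.265436/0.733986 = 0.3616

Final: 0.3616


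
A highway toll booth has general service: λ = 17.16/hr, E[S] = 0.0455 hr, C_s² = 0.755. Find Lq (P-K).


ρ = λ·E[S] = 17.16·0.0455 = 0.7808
Lq = ρ²(1+C_s²)/(2(1−ρ)) = 0.6096·(1+0.755)/(2·0.2192)
= 0.6096·1.7550/0.4384 = 2.44019

Final: 2.44019


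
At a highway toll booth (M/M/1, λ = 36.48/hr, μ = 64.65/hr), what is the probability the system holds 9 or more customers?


ρ = 36.48/64.65 = 0.5643
P(N ≥ n) = ρ^n = 0.5643^9 = 0.005799

Final: 0.005799


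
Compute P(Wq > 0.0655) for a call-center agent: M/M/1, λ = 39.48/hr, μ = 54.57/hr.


ρ = 39.48/54.57 = 0.7235
P(Wq > t) = ρ·e^{−(μ−λ)t} = 0.7235·e^{−0.9884}
= 0.7235·0.372174 = 0.269258

Final: 0.269258


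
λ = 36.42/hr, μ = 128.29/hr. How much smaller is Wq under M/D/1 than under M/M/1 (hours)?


ρ = 36.42/128.29 = 0.2839
Wq(M/M/1) = ρ/(μ−λ) = 0.2839/91.87 = 0.003090 hr
Wq(M/D/1) = ρ/(2(μ−λ)) = 0.001545 hr
Savings = 0.003090 − 0.001545 = 0.001545 hr

Final: 0.001545 hr


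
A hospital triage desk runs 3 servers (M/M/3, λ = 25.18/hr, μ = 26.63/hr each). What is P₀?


a = λ/μ = 25.18/26.63 = 0.9456; ρ = a/c = 0.3152
Σ_{k=0}^{2} a^k/k! (terms k=0..2) = 1.00000 + 0.94555 + 0.44703 = 2.39258
Tail: a^3/(3!(1−ρ)) = 0.84538/(6·0.6848) = 0.20574
P₀ = 1/(2.39258 + 0.20574) = 1/2.59833 = 0.384863

Final: 0.384863


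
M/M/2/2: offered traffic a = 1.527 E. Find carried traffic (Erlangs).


B(2,1.527) = 0.315707 (Erlang-B)
Carried load = a(1 − B) = 1.527·(1 − 0.315707) = 1.527·0.684293 = 1.0449 E

Final: 1.0449 Erlangs


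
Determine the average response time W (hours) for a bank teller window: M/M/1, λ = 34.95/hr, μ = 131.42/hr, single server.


W = 1/(μ−λ) = 1/(131.42 − 34.95) = 1/96.47 = 0.01037 hr

Final: 0.01037 hr


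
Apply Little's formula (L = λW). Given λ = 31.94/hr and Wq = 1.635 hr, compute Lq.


Lq = λWq = 31.94·1.635 = 52.2219

Final: 52.2219


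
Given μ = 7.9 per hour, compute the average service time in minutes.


Mean service time = 1/μ = 1/7.9 hour = 0.12658 hour
In minutes: 0.12658 × 60 = 7.5949 min

Final: 7.5949 min


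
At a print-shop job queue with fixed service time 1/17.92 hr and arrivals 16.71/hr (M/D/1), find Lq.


ρ = 16.71/17.92 = 0.9325
M/D/1: Lq = ρ²/(2(1−ρ)) = 0.8695/(2·0.06752) = 6.43872

Final: 6.43872


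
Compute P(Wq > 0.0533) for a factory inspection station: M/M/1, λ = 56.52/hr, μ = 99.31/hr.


ρ = 56.52/99.31 = 0.5691
P(Wq > t) = ρ·e^{−(μ−λ)t} = 0.5691·e^{−2.2807}
= 0.5691·0.102212 = 0.058172

Final: 0.058172


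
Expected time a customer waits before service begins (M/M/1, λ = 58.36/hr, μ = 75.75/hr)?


ρ = 58.36/75.75 = 0.7704
Wq = ρ/(μ−λ) = 0.7704/(75.75 − 58.36) = 0.7704/17.39 = 0.04430 hr

Final: 0.04430 hr


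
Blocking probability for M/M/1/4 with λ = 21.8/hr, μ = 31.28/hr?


ρ = λ/μ = 21.8/31.28 = 0.6969
P_K = (1−ρ)ρ^K/(1−ρ^(K+1)) = (0.3031·0.235917)/(1 − 0.164418)
= 0.071499/0.835582 = 0.085568

Final: 0.085568


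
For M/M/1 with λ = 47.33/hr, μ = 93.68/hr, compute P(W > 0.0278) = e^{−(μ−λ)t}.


W ~ Exponential(μ−λ) for M/M/1.
μ − λ = 93.68 − 47.33 = 46.3500
P(W > t) = e^{−(μ−λ)t} = e^{−1.2885} = 0.275676

Final: 0.275676


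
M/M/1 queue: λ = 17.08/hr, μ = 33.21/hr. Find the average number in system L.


ρ = λ/μ = 17.08/33.21 = 0.5143
L = ρ/(1−ρ) = 0.5143/(1 − 0.5143) = 0.5143/0.4857 = 1.0589

Final: 1.0589


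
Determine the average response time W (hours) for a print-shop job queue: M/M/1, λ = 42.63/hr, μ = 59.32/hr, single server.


W = 1/(μ−λ) = 1/(59.32 − 42.63) = 1/16.69 = 0.05992 hr

Final: 0.05992 hr


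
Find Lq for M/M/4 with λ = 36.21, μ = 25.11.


a = λ/μ = 1.4421; ρ = a/4 = 0.3605
P₀ = 0.234556
Lq = P₀·a^c·ρ / (c!·(1−ρ)²) = 0.234556·4.32441·0.3605/(24·0.40894)
= 0.03726

Final: 0.03726


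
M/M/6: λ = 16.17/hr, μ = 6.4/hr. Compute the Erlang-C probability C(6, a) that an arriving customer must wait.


a = λ/μ = 2.5266; ρ = a/6 = 0.4211
P₀ = 0.079451 (from M/M/c formula)
C(c,a) = [a^c/(c!(1−ρ))]·P₀ = [260.12391/(720·0.5789)]·0.079451
= 0.62408·0.079451 = 0.049584

Final: 0.049584


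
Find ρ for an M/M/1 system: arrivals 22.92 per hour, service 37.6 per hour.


ρ = λ/μ = 22.92/37.6 = 0.6096

Final: 0.6096


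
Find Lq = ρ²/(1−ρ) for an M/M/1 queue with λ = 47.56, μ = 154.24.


ρ = 47.56/154.24 = 0.3084
Lq = ρ²/(1−ρ) = 0.09508/0.6916 = 0.1375

Final: 0.1375


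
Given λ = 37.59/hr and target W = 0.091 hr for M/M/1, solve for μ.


W = 1/(μ−λ) ⇒ μ − λ = 1/W = 1/0.091 = 10.9890
μ = λ + 1/W = 37.59 + 10.9890 = 48.5790 per hr

Final: 48.5790 /hr
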